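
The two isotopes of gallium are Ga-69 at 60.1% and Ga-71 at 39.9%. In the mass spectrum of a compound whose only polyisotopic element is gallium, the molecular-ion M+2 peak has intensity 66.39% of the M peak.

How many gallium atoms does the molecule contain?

The M+2/M ratio from n Ga atoms is n · q/p = n · 0.399/0.601.
n = 0.6639 × 0.601/0.399 = 1.00 ≈ 1

1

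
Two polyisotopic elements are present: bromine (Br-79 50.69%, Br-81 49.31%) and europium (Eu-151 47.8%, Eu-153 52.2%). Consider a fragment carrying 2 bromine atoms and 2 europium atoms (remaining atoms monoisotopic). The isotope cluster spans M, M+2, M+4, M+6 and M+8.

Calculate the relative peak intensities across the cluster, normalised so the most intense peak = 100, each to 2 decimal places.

Bromine pattern (n=2): 0.25694761 : 0.49990478 : 0.24314761
Europium pattern (n=2): 0.228484 : 0.499032 : 0.272484
Convolve the two distributions (both contribute in 2-u steps):
  M: 0.25694761×0.228484 = 0.058708
  M+2: 0.25694761×0.499032 + 0.49990478×0.228484 = 0.242445
  M+4: 0.25694761×0.272484 + 0.49990478×0.499032 + 0.24314761×0.228484 = 0.375038
  M+6: 0.49990478×0.272484 + 0.24314761×0.499032 = 0.257554
  M+8: 0.24314761×0.272484 = 0.066254
Scale to base peak (0.375038) = 100: 15.65 : 64.65 : 100.00 : 68.67 : 17.67

15.65 : 64.65 : 100.00 : 68.67 : 17.67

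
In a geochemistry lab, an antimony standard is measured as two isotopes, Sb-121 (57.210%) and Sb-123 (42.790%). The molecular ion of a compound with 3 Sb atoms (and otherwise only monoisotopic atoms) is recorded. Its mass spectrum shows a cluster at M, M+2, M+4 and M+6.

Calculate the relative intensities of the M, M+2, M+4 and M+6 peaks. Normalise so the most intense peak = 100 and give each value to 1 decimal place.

Expanding (0.57210 + 0.42790)^3:
P(M) = 0.57210^3 = 0.187247
P(M+2) = 3 × 0.57210^2 × 0.42790^1 = 0.420153
P(M+4) = 3 × 0.57210^1 × 0.42790^2 = 0.314252
P(M+6) = 0.42790^3 = 0.078348
The M+2 peak is largest (0.420153); scaling to 100 gives 44.6 : 100.0 : 74.8 : 18.6.

44.6 : 100.0 : 74.8 : 18.6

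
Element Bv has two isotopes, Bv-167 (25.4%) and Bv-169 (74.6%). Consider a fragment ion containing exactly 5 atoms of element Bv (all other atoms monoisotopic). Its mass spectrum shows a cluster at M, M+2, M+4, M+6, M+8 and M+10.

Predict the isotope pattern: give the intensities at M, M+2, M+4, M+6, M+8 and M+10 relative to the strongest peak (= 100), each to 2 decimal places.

0.27 : 3.95 : 23.19 : 68.10 : 100.00 : 58.74

The 5 Bv atoms are independent, so intensities follow the terms of (0.254 + 0.746)^5.
P(M) = 0.254^5 = 0.001057
P(M+2) = 5 × 0.254^4 × 0.746^1 = 0.015525
P(M+4) = 10 × 0.254^3 × 0.746^2 = 0.091197
P(M+6) = 10 × 0.254^2 × 0.746^3 = 0.267845
P(M+8) = 5 × 0.254^1 × 0.746^4 = 0.393332
P(M+10) = 0.746^5 = 0.231044
The M+8 peak is largest (0.393332); scaling to 100 gives 0.27 : 3.95 : 23.19 : 68.10 : 100.00 : 58.74.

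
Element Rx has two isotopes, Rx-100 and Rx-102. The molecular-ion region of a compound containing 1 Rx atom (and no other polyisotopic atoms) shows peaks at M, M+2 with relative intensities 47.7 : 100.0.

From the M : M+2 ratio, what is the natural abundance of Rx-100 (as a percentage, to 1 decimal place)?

Write p for the Rx-100 fraction. I(M+2)/I(M) = [C(1,1)·p^0·(1−p)] / p^1 = 1·(1−p)/p = 100.0/47.7 = 2.0964
(1−p)/p = 2.0964/1 = 2.0964  ⇒  p = 1/(1 + 2.0964) = 0.3230
Rx-100: 32.3%, Rx-102: 67.7%.

32.3%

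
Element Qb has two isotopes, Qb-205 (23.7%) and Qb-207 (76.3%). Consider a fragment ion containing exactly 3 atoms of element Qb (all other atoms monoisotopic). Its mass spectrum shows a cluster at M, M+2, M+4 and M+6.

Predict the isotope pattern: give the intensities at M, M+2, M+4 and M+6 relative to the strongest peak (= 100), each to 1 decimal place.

3.0 : 28.9 : 93.2 : 100.0

The 3 Qb atoms are independent, so intensities follow the terms of (0.237 + 0.763)^3.
P(M) = 0.237^3 = 0.013312
P(M+2) = 3 × 0.237^2 × 0.763^1 = 0.128571
P(M+4) = 3 × 0.237^1 × 0.763^2 = 0.413922
P(M+6) = 0.763^3 = 0.444195
The M+6 peak is largest (0.444195); scaling to 100 gives 3.0 : 28.9 : 93.2 : 100.0.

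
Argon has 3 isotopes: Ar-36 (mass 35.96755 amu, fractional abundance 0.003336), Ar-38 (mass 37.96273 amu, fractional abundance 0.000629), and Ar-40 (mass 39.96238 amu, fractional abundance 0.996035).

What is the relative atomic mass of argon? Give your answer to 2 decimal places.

Ar = Σ fᵢ·mᵢ = 0.003336 × 35.96755 + 0.000629 × 37.96273 + 0.996035 × 39.96238
= 0.119988 + 0.023879 + 39.803929 = 39.947796 amu

39.95 amu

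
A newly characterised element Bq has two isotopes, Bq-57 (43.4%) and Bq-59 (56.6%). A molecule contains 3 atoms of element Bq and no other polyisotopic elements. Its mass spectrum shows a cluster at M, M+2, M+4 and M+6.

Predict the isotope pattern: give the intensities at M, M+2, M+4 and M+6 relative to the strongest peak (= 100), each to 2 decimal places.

19.60 : 76.68 : 100.00 : 43.47

Expanding (0.434 + 0.566)^3:
P(M) = 0.434^3 = 0.081747
P(M+2) = 3 × 0.434^2 × 0.566^1 = 0.319828
P(M+4) = 3 × 0.434^1 × 0.566^2 = 0.417104
P(M+6) = 0.566^3 = 0.181321
The M+4 peak is largest (0.417104); scaling to 100 gives 19.60 : 76.68 : 100.00 : 43.47.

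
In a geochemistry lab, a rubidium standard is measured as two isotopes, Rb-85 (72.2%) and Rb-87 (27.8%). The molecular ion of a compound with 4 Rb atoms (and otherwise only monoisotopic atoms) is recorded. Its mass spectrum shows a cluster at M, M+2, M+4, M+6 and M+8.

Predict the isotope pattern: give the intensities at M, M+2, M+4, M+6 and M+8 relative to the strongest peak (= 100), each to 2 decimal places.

64.93 : 100.00 : 57.76 : 14.83 : 1.43

Expanding (0.722 + 0.278)^4:
P(M) = 0.722^4 = 0.271737
P(M+2) = 4 × 0.722^3 × 0.278^1 = 0.418520
P(M+4) = 6 × 0.722^2 × 0.278^2 = 0.241721
P(M+6) = 4 × 0.722^1 × 0.278^3 = 0.062049
P(M+8) = 0.278^4 = 0.005973
The M+2 peak is largest (0.418520); scaling to 100 gives 64.93 : 100.00 : 57.76 : 14.83 : 1.43.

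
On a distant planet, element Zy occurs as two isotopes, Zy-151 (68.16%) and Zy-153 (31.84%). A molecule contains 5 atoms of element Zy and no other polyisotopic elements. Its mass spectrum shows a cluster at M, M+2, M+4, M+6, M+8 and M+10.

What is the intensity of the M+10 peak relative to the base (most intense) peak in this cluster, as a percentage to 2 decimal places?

0.95%

Binomial terms of (0.6816 + 0.3184)^5: M 0.1471, M+2 0.3436, M+4 0.3210, M+6 0.1500, M+8 0.0350, M+10 0.0033 → M+2 is the base peak.
P(M+2) = C(5,1) × 0.6816^4 × 0.3184^1 = 5 × 0.21583324 × 0.3184 = 0.343607 (base)
P(M+10) = C(5,5) × 0.6816^0 × 0.3184^5 = 1 × 1.0000 × 0.00327239 = 0.003272
Relative intensity = 0.003272 / 0.343607 × 100 = 0.95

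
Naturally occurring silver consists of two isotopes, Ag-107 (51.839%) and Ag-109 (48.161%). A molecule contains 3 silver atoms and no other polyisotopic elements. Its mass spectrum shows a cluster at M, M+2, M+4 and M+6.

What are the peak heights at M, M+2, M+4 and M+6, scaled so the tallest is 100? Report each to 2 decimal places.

Each Ag atom is independently Ag-107 (p = 0.51839) or Ag-109 (q = 0.48161); the cluster is the binomial expansion (p + q)^3.
P(M) = 0.51839^3 = 0.139306
P(M+2) = 3 × 0.51839^2 × 0.48161^1 = 0.388267
P(M+4) = 3 × 0.51839^1 × 0.48161^2 = 0.360719
P(M+6) = 0.48161^3 = 0.111709
The M+2 peak is largest (0.388267); scaling to 100 gives 35.88 : 100.00 : 92.90 : 28.77.

35.88 : 100.00 : 92.90 : 28.77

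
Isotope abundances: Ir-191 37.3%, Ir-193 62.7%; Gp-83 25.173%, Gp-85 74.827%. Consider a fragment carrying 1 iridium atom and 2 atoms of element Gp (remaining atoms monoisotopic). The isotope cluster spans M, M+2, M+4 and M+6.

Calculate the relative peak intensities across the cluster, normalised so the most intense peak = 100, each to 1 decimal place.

5.3 : 40.5 : 100.0 : 78.9

Iridium pattern (n=1): 0.3730 : 0.6270
Element Gp pattern (n=2): 0.06336799 : 0.37672401 : 0.55990799
Convolve the two distributions (both contribute in 2-u steps):
  M: 0.3730×0.06336799 = 0.023636
  M+2: 0.3730×0.37672401 + 0.6270×0.06336799 = 0.180250
  M+4: 0.3730×0.55990799 + 0.6270×0.37672401 = 0.445052
  M+6: 0.6270×0.55990799 = 0.351062
Scale to base peak (0.445052) = 100: 5.3 : 40.5 : 100.0 : 78.9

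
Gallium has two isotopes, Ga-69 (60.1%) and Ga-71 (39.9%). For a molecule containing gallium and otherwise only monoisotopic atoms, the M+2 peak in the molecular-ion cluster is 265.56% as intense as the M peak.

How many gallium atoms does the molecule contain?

With n Ga atoms, P(M+2)/P(M) = C(n,1)·p^(n−1)q / p^n = n·q/p = n · 0.399/0.601.
n = 2.6556 × 0.601/0.399 = 4.00 ≈ 4

4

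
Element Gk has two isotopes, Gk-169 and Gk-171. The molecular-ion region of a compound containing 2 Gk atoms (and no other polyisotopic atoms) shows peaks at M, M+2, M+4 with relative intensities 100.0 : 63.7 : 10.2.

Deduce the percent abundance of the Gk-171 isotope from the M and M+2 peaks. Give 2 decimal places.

24.16%

Let p = fractional abundance of Gk-169. I(M+2)/I(M) = [C(2,1)·p^1·(1−p)] / p^2 = 2·(1−p)/p = 63.7/100.0 = 0.6370
(1−p)/p = 0.6370/2 = 0.3185  ⇒  p = 1/(1 + 0.3185) = 0.7584
Gk-169: 75.84%, Gk-171: 24.16%.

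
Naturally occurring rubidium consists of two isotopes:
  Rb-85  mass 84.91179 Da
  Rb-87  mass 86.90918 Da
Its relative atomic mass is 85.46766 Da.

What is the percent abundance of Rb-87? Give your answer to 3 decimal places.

Let x be the fractional abundance of Rb-85; then Rb-87 has abundance 1 − x.
84.91179·x + 86.90918·(1 − x) = 85.46766
(84.91179 − 86.90918)·x = 85.46766 − 86.90918
x = -1.44152 / -1.99739 = 0.72170 → 72.170% Rb-85, 27.830% Rb-87.

27.830%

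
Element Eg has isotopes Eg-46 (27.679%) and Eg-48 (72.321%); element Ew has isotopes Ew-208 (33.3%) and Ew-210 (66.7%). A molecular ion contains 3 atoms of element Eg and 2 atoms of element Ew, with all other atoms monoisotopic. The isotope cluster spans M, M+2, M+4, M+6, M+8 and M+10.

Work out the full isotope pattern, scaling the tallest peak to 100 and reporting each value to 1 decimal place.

0.7 : 7.7 : 36.4 : 85.5 : 100.0 : 46.6

Element Eg pattern (n=3): 0.02120563 : 0.16622122 : 0.43431067 : 0.37826248
Element Ew pattern (n=2): 0.110889 : 0.444222 : 0.444889
Convolve the two distributions (both contribute in 2-u steps):
  M: 0.02120563×0.110889 = 0.002351
  M+2: 0.02120563×0.444222 + 0.16622122×0.110889 = 0.027852
  M+4: 0.02120563×0.444889 + 0.16622122×0.444222 + 0.43431067×0.110889 = 0.131434
  M+6: 0.16622122×0.444889 + 0.43431067×0.444222 + 0.37826248×0.110889 = 0.308825
  M+8: 0.43431067×0.444889 + 0.37826248×0.444222 = 0.361253
  M+10: 0.37826248×0.444889 = 0.168285
Scale to base peak (0.361253) = 100: 0.7 : 7.7 : 36.4 : 85.5 : 100.0 : 46.6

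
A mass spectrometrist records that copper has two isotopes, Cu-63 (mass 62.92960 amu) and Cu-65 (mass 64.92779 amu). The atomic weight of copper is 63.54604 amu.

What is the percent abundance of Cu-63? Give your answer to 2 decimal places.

69.15%

Writing the weighted mean with unknown fraction x of Cu-63:
62.92960·x + 64.92779·(1 − x) = 63.54604
(62.92960 − 64.92779)·x = 63.54604 − 64.92779
x = -1.38175 / -1.99819 = 0.69150 → 69.15% Cu-63, 30.85% Cu-65.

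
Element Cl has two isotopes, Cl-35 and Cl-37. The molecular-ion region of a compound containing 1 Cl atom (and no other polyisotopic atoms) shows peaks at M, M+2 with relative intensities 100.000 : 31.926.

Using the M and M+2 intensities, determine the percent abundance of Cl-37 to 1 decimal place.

24.2%

If p is the fraction of Cl that is Cl-35, then I(M+2)/I(M) = [C(1,1)·p^0·(1−p)] / p^1 = 1·(1−p)/p = 31.926/100.000 = 0.3193
(1−p)/p = 0.3193/1 = 0.3193  ⇒  p = 1/(1 + 0.3193) = 0.7580
Cl-35: 75.8%, Cl-37: 24.2%.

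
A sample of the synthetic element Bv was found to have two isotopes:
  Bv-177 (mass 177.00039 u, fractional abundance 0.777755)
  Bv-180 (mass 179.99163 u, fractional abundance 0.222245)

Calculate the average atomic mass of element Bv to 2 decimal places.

177.67 u

The abundance-weighted mean is 0.777755 × 177.00039 + 0.222245 × 179.99163
= 137.662938 + 40.002240 = 177.665178 u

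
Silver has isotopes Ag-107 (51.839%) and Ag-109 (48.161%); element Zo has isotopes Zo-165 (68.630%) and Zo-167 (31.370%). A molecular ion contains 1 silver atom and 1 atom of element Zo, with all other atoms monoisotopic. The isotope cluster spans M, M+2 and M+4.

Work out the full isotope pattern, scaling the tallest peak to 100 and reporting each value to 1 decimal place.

Silver pattern (n=1): 0.51839 : 0.48161
Element Zo pattern (n=1): 0.6863 : 0.3137
Convolve the two distributions (both contribute in 2-u steps):
  M: 0.51839×0.6863 = 0.355771
  M+2: 0.51839×0.3137 + 0.48161×0.6863 = 0.493148
  M+4: 0.48161×0.3137 = 0.151081
Scale to base peak (0.493148) = 100: 72.1 : 100.0 : 30.6

72.1 : 100.0 : 30.6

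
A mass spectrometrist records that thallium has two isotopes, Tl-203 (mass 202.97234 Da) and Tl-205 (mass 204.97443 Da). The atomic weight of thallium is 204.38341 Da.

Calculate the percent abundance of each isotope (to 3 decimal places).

Tl-203: 29.520%, Tl-205: 70.480%

Writing the weighted mean with unknown fraction x of Tl-203:
202.97234·x + 204.97443·(1 − x) = 204.38341
(202.97234 − 204.97443)·x = 204.38341 − 204.97443
x = -0.59102 / -2.00209 = 0.29520 → 29.520% Tl-203, 70.480% Tl-205.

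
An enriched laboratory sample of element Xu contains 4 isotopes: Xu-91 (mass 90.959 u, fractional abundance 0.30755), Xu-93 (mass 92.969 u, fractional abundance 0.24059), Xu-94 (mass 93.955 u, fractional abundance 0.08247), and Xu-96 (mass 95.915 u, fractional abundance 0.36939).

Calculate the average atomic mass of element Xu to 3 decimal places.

The abundance-weighted mean is 0.30755 × 90.959 + 0.24059 × 92.969 + 0.08247 × 93.955 + 0.36939 × 95.915
= 27.9744 + 22.3674 + 7.7485 + 35.4300 = 93.5203 u

93.520 u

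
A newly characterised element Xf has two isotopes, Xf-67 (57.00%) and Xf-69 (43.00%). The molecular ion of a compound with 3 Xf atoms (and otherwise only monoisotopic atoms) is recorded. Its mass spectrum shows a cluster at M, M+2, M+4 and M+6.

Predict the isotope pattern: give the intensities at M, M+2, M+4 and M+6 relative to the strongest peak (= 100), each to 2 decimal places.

Expanding (0.5700 + 0.4300)^3:
P(M) = 0.5700^3 = 0.185193
P(M+2) = 3 × 0.5700^2 × 0.4300^1 = 0.419121
P(M+4) = 3 × 0.5700^1 × 0.4300^2 = 0.316179
P(M+6) = 0.4300^3 = 0.079507
The M+2 peak is largest (0.419121); scaling to 100 gives 44.19 : 100.00 : 75.44 : 18.97.

44.19 : 100.00 : 75.44 : 18.97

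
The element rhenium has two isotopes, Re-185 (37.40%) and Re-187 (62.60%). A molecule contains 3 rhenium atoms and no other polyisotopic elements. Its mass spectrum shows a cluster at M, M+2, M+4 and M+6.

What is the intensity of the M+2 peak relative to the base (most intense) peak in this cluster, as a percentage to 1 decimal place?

59.7%

(0.3740 + 0.6260)^3 gives M 0.0523, M+2 0.2627, M+4 0.4397, M+6 0.2453; the largest is M+4.
P(M+4) = C(3,2) × 0.3740^1 × 0.6260^2 = 3 × 0.3740 × 0.391876 = 0.439685 (base)
P(M+2) = C(3,1) × 0.3740^2 × 0.6260^1 = 3 × 0.139876 × 0.6260 = 0.262687
Relative intensity = 0.262687 / 0.439685 × 100 = 59.7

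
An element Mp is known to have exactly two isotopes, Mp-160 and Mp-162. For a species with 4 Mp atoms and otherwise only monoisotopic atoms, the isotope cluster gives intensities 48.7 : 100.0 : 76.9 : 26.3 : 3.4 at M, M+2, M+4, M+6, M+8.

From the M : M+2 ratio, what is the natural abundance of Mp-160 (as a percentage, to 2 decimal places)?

If p is the fraction of Mp that is Mp-160, then I(M+2)/I(M) = [C(4,1)·p^3·(1−p)] / p^4 = 4·(1−p)/p = 100.0/48.7 = 2.0534
(1−p)/p = 2.0534/4 = 0.5133  ⇒  p = 1/(1 + 0.5133) = 0.6608
Mp-160: 66.08%, Mp-162: 33.92%.

66.08%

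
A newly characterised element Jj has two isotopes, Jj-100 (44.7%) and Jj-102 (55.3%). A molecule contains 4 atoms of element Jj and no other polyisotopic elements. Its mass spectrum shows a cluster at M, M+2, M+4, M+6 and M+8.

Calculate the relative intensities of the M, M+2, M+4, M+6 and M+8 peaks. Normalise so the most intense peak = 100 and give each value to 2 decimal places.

10.89 : 53.89 : 100.00 : 82.48 : 25.51

Expanding (0.447 + 0.553)^4:
P(M) = 0.447^4 = 0.039924
P(M+2) = 4 × 0.447^3 × 0.553^1 = 0.197564
P(M+4) = 6 × 0.447^2 × 0.553^2 = 0.366620
P(M+6) = 4 × 0.447^1 × 0.553^3 = 0.302373
P(M+8) = 0.553^4 = 0.093519
The M+4 peak is largest (0.366620); scaling to 100 gives 10.89 : 53.89 : 100.00 : 82.48 : 25.51.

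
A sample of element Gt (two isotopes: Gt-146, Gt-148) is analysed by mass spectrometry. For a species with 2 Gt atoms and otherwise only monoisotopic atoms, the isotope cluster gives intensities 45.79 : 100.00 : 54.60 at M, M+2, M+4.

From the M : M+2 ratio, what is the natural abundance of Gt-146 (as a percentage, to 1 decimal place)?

47.8%

If p is the fraction of Gt that is Gt-146, then I(M+2)/I(M) = [C(2,1)·p^1·(1−p)] / p^2 = 2·(1−p)/p = 100.00/45.79 = 2.1839
(1−p)/p = 2.1839/2 = 1.0919  ⇒  p = 1/(1 + 1.0919) = 0.4780
Gt-146: 47.8%, Gt-148: 52.2%.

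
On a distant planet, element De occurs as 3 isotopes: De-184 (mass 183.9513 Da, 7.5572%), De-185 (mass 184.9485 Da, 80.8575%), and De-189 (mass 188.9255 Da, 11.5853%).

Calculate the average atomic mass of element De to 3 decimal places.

The abundance-weighted mean is 0.075572 × 183.9513 + 0.808575 × 184.9485 + 0.115853 × 188.9255
= 13.90157 + 149.54473 + 21.88759 = 185.33389 Da

185.334 Da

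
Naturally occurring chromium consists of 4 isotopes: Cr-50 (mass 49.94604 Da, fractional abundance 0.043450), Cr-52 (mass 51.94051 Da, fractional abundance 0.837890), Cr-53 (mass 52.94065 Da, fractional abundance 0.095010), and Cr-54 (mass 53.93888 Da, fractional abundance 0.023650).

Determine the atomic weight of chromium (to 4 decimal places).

Ar = Σ fᵢ·mᵢ = 0.043450 × 49.94604 + 0.837890 × 51.94051 + 0.095010 × 52.94065 + 0.023650 × 53.93888
= 2.170155 + 43.520434 + 5.029891 + 1.275655 = 51.996135 Da

51.9961 Da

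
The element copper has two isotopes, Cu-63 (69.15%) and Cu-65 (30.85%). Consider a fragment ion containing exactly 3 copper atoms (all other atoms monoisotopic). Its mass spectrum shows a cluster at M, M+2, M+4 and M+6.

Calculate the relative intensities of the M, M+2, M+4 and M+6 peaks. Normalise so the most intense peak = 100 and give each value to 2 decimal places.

74.72 : 100.00 : 44.61 : 6.63

Each Cu atom is independently Cu-63 (p = 0.6915) or Cu-65 (q = 0.3085); the cluster is the binomial expansion (p + q)^3.
P(M) = 0.6915^3 = 0.330656
P(M+2) = 3 × 0.6915^2 × 0.3085^1 = 0.442548
P(M+4) = 3 × 0.6915^1 × 0.3085^2 = 0.197435
P(M+6) = 0.3085^3 = 0.029361
The M+2 peak is largest (0.442548); scaling to 100 gives 74.72 : 100.00 : 44.61 : 6.63.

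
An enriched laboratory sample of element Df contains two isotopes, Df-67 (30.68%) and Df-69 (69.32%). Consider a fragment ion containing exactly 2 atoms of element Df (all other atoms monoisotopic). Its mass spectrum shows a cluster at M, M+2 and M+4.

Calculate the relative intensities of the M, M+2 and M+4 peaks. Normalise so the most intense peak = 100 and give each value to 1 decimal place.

19.6 : 88.5 : 100.0

Each Df atom is independently Df-67 (p = 0.3068) or Df-69 (q = 0.6932); the cluster is the binomial expansion (p + q)^2.
P(M) = 0.3068^2 = 0.094126
P(M+2) = 2 × 0.3068^1 × 0.6932^1 = 0.425348
P(M+4) = 0.6932^2 = 0.480526
The M+4 peak is largest (0.480526); scaling to 100 gives 19.6 : 88.5 : 100.0.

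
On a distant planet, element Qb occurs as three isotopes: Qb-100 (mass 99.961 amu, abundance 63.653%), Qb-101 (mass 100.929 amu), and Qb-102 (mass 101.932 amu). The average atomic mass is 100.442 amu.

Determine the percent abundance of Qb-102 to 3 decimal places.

The remaining 36.347% is split between Qb-101 (fraction x) and Qb-102 (fraction 0.36347 − x).
Substituting: 100.929x + 101.932(0.36347 − x) = 36.81382467
(100.929 − 101.932)x = -0.23539937  ⇒  x = 0.23470, y = 0.12877
Qb-101: 23.470%, Qb-102: 12.877%.

12.877%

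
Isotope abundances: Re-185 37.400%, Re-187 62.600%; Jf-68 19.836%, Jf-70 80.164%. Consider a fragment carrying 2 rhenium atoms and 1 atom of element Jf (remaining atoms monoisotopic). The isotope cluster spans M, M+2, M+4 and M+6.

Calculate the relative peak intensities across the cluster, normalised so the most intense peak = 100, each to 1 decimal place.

6.1 : 45.2 : 100.0 : 69.3

Rhenium pattern (n=2): 0.139876 : 0.468248 : 0.391876
Element Jf pattern (n=1): 0.19836 : 0.80164
Convolve the two distributions (both contribute in 2-u steps):
  M: 0.139876×0.19836 = 0.027746
  M+2: 0.139876×0.80164 + 0.468248×0.19836 = 0.205012
  M+4: 0.468248×0.80164 + 0.391876×0.19836 = 0.453099
  M+6: 0.391876×0.80164 = 0.314143
Scale to base peak (0.453099) = 100: 6.1 : 45.2 : 100.0 : 69.3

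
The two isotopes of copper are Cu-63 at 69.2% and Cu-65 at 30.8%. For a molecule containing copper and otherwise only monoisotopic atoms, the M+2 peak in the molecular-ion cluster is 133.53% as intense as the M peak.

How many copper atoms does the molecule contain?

3

The M+2/M ratio from n Cu atoms is n · q/p = n · 0.308/0.692.
n = 1.3353 × 0.692/0.308 = 3.00 ≈ 3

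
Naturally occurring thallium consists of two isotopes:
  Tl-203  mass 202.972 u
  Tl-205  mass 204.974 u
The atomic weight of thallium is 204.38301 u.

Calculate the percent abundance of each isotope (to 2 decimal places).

Tl-203: 29.52%, Tl-205: 70.48%

Writing the weighted mean with unknown fraction x of Tl-203:
202.972·x + 204.974·(1 − x) = 204.38301
(202.972 − 204.974)·x = 204.38301 − 204.974
x = -0.59099 / -2.002 = 0.29520 → 29.52% Tl-203, 70.48% Tl-205.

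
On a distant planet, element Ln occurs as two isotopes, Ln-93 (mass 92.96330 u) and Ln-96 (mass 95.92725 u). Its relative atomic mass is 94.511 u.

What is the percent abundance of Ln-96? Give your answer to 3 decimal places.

Let x be the fractional abundance of Ln-93; then Ln-96 has abundance 1 − x.
92.96330·x + 95.92725·(1 − x) = 94.511
(92.96330 − 95.92725)·x = 94.511 − 95.92725
x = -1.41625 / -2.96395 = 0.47783 → 47.783% Ln-93, 52.217% Ln-96.

52.217%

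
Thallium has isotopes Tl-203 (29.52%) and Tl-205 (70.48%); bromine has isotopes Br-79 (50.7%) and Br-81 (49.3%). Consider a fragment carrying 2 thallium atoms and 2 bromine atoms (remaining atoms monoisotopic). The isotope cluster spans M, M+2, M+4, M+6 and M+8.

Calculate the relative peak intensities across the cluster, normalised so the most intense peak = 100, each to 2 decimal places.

Thallium pattern (n=2): 0.08714304 : 0.41611392 : 0.49674304
Bromine pattern (n=2): 0.257049 : 0.499902 : 0.243049
Convolve the two distributions (both contribute in 2-u steps):
  M: 0.08714304×0.257049 = 0.022400
  M+2: 0.08714304×0.499902 + 0.41611392×0.257049 = 0.150525
  M+4: 0.08714304×0.243049 + 0.41611392×0.499902 + 0.49674304×0.257049 = 0.356884
  M+6: 0.41611392×0.243049 + 0.49674304×0.499902 = 0.349459
  M+8: 0.49674304×0.243049 = 0.120733
Scale to base peak (0.356884) = 100: 6.28 : 42.18 : 100.00 : 97.92 : 33.83

6.28 : 42.18 : 100.00 : 97.92 : 33.83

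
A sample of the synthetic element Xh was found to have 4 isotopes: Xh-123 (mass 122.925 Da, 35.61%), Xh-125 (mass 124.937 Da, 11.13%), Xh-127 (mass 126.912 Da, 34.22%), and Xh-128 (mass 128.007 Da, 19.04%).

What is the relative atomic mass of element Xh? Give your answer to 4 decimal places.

125.4809 Da

The abundance-weighted mean is 0.3561 × 122.925 + 0.1113 × 124.937 + 0.3422 × 126.912 + 0.1904 × 128.007
= 43.77359 + 13.90549 + 43.42929 + 24.37253 = 125.48090 Da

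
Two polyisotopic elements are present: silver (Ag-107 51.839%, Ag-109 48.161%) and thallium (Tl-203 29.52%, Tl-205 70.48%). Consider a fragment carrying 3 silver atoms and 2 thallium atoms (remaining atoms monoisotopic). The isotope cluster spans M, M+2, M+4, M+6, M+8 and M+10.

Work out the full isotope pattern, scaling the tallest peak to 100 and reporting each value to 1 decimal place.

Silver pattern (n=3): 0.13930601 : 0.38826655 : 0.36071887 : 0.11170857
Thallium pattern (n=2): 0.08714304 : 0.41611392 : 0.49674304
Convolve the two distributions (both contribute in 2-u steps):
  M: 0.13930601×0.08714304 = 0.012140
  M+2: 0.13930601×0.41611392 + 0.38826655×0.08714304 = 0.091802
  M+4: 0.13930601×0.49674304 + 0.38826655×0.41611392 + 0.36071887×0.08714304 = 0.262197
  M+6: 0.38826655×0.49674304 + 0.36071887×0.41611392 + 0.11170857×0.08714304 = 0.352703
  M+8: 0.36071887×0.49674304 + 0.11170857×0.41611392 = 0.225668
  M+10: 0.11170857×0.49674304 = 0.055490
Scale to base peak (0.352703) = 100: 3.4 : 26.0 : 74.3 : 100.0 : 64.0 : 15.7

3.4 : 26.0 : 74.3 : 100.0 : 64.0 : 15.7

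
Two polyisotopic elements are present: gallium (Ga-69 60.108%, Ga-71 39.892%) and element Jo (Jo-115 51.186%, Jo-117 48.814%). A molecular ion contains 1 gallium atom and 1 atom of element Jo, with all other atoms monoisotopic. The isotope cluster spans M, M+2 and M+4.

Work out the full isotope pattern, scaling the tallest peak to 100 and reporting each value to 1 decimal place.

61.8 : 100.0 : 39.1

Gallium pattern (n=1): 0.60108 : 0.39892
Element Jo pattern (n=1): 0.51186 : 0.48814
Convolve the two distributions (both contribute in 2-u steps):
  M: 0.60108×0.51186 = 0.307669
  M+2: 0.60108×0.48814 + 0.39892×0.51186 = 0.497602
  M+4: 0.39892×0.48814 = 0.194729
Scale to base peak (0.497602) = 100: 61.8 : 100.0 : 39.1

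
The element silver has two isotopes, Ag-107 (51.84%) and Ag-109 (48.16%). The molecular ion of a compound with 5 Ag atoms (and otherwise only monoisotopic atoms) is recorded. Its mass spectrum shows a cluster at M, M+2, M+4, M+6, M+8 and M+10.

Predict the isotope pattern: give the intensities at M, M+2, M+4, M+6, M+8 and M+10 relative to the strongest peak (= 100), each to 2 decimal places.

Each Ag atom is independently Ag-107 (p = 0.5184) or Ag-109 (q = 0.4816); the cluster is the binomial expansion (p + q)^5.
P(M) = 0.5184^5 = 0.037439
P(M+2) = 5 × 0.5184^4 × 0.4816^1 = 0.173907
P(M+4) = 10 × 0.5184^3 × 0.4816^2 = 0.323123
P(M+6) = 10 × 0.5184^2 × 0.4816^3 = 0.300185
P(M+8) = 5 × 0.5184^1 × 0.4816^4 = 0.139438
P(M+10) = 0.4816^5 = 0.025908
The M+4 peak is largest (0.323123); scaling to 100 gives 11.59 : 53.82 : 100.00 : 92.90 : 43.15 : 8.02.

11.59 : 53.82 : 100.00 : 92.90 : 43.15 : 8.02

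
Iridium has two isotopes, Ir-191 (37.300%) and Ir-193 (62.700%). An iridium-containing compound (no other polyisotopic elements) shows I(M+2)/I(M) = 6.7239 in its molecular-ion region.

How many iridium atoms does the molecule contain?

4

With n Ir atoms, P(M+2)/P(M) = C(n,1)·p^(n−1)q / p^n = n·q/p = n · 0.62700/0.37300.
n = 6.7239 × 0.37300/0.62700 = 4.00 ≈ 4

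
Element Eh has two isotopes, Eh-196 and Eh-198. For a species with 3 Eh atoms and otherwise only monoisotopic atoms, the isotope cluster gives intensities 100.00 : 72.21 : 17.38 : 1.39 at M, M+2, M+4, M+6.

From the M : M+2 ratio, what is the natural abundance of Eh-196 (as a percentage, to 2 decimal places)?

80.60%

If p is the fraction of Eh that is Eh-196, then I(M+2)/I(M) = [C(3,1)·p^2·(1−p)] / p^3 = 3·(1−p)/p = 72.21/100.00 = 0.7221
(1−p)/p = 0.7221/3 = 0.2407  ⇒  p = 1/(1 + 0.2407) = 0.8060
Eh-196: 80.60%, Eh-198: 19.40%.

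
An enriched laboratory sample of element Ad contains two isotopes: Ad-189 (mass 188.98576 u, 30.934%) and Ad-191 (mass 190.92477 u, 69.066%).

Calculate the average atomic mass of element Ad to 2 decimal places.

190.32 u

Average mass = Σ (abundance × isotope mass) = 0.30934 × 188.98576 + 0.69066 × 190.92477
= 58.460855 + 131.864102 = 190.324957 u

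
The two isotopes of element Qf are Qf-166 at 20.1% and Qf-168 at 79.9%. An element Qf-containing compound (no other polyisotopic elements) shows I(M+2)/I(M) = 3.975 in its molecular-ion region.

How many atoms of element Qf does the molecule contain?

With n Qf atoms, P(M+2)/P(M) = C(n,1)·p^(n−1)q / p^n = n·q/p = n · 0.799/0.201.
n = 3.975 × 0.201/0.799 = 1.00 ≈ 1

1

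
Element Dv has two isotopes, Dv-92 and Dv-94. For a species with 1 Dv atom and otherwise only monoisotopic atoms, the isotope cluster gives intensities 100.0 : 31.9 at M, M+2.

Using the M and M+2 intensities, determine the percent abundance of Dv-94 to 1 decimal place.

24.2%

If p is the fraction of Dv that is Dv-92, then I(M+2)/I(M) = [C(1,1)·p^0·(1−p)] / p^1 = 1·(1−p)/p = 31.9/100.0 = 0.3190
(1−p)/p = 0.3190/1 = 0.3190  ⇒  p = 1/(1 + 0.3190) = 0.7582
Dv-92: 75.8%, Dv-94: 24.2%.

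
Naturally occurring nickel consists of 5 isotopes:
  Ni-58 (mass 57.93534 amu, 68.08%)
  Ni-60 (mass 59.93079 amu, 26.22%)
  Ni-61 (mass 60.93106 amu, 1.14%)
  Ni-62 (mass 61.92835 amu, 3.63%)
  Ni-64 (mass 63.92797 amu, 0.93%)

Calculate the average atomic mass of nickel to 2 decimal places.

The abundance-weighted mean is 0.6808 × 57.93534 + 0.2622 × 59.93079 + 0.0114 × 60.93106 + 0.0363 × 61.92835 + 0.0093 × 63.92797
= 39.442379 + 15.713853 + 0.694614 + 2.247999 + 0.594530 = 58.693375 amu

58.69 amu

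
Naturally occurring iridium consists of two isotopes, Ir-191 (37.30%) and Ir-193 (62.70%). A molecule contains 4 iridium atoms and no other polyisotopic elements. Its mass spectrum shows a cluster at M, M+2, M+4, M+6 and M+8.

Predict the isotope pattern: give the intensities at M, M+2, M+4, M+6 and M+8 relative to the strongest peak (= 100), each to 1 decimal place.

The 4 Ir atoms are independent, so intensities follow the terms of (0.3730 + 0.6270)^4.
P(M) = 0.3730^4 = 0.019357
P(M+2) = 4 × 0.3730^3 × 0.6270^1 = 0.130153
P(M+4) = 6 × 0.3730^2 × 0.6270^2 = 0.328174
P(M+6) = 4 × 0.3730^1 × 0.6270^3 = 0.367766
P(M+8) = 0.6270^4 = 0.154550
The M+6 peak is largest (0.367766); scaling to 100 gives 5.3 : 35.4 : 89.2 : 100.0 : 42.0.

5.3 : 35.4 : 89.2 : 100.0 : 42.0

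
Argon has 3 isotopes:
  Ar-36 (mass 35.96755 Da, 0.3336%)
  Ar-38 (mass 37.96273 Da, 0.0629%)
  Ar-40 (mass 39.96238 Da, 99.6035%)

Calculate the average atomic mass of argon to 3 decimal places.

Weight each isotope mass by its fractional abundance: 0.003336 × 35.96755 + 0.000629 × 37.96273 + 0.996035 × 39.96238
= 0.119988 + 0.023879 + 39.803929 = 39.947796 Da

39.948 Da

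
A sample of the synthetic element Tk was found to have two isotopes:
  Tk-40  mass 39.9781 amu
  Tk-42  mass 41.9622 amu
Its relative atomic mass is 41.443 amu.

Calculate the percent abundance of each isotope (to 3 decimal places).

Tk-40: 26.168%, Tk-42: 73.832%

Let x be the fractional abundance of Tk-40; then Tk-42 has abundance 1 − x.
39.9781·x + 41.9622·(1 − x) = 41.443
(39.9781 − 41.9622)·x = 41.443 − 41.9622
x = -0.5192 / -1.9841 = 0.26168 → 26.168% Tk-40, 73.832% Tk-42.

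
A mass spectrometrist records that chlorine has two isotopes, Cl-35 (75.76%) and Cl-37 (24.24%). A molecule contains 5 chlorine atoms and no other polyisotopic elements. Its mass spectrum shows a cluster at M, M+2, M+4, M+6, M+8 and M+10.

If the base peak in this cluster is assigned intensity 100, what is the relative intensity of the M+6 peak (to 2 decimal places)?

20.47

Term probabilities: M 0.2496, M+2 0.3993, M+4 0.2555, M+6 0.0817, M+8 0.0131, M+10 0.0008. Base peak = M+2.
P(M+2) = C(5,1) × 0.7576^4 × 0.2424^1 = 5 × 0.32942751 × 0.2424 = 0.399266 (base)
P(M+6) = C(5,3) × 0.7576^2 × 0.2424^3 = 10 × 0.57395776 × 0.01424288 = 0.081748
Relative intensity = 0.081748 / 0.399266 × 100 = 20.47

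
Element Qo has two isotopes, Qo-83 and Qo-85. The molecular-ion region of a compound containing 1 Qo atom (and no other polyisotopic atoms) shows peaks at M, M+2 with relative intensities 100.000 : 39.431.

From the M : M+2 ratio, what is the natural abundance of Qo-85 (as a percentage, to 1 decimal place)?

28.3%

Let p = fractional abundance of Qo-83. I(M+2)/I(M) = [C(1,1)·p^0·(1−p)] / p^1 = 1·(1−p)/p = 39.431/100.000 = 0.3943
(1−p)/p = 0.3943/1 = 0.3943  ⇒  p = 1/(1 + 0.3943) = 0.7172
Qo-83: 71.7%, Qo-85: 28.3%.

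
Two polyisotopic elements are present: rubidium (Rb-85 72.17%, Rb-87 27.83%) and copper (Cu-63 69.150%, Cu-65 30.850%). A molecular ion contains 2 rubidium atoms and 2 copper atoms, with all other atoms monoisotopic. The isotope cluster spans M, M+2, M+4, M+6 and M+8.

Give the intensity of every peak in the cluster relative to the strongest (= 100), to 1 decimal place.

Rubidium pattern (n=2): 0.52085089 : 0.40169822 : 0.07745089
Copper pattern (n=2): 0.47817225 : 0.4266555 : 0.09517225
Convolve the two distributions (both contribute in 2-u steps):
  M: 0.52085089×0.47817225 = 0.249056
  M+2: 0.52085089×0.4266555 + 0.40169822×0.47817225 = 0.414305
  M+4: 0.52085089×0.09517225 + 0.40169822×0.4266555 + 0.07745089×0.47817225 = 0.257992
  M+6: 0.40169822×0.09517225 + 0.07745089×0.4266555 = 0.071275
  M+8: 0.07745089×0.09517225 = 0.007371
Scale to base peak (0.414305) = 100: 60.1 : 100.0 : 62.3 : 17.2 : 1.8

60.1 : 100.0 : 62.3 : 17.2 : 1.8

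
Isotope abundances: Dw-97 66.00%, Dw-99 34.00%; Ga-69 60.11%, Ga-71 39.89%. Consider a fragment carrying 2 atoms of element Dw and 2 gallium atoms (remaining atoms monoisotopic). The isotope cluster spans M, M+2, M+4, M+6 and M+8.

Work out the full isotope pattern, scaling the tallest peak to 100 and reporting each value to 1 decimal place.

Element Dw pattern (n=2): 0.4356 : 0.4488 : 0.1156
Gallium pattern (n=2): 0.36132121 : 0.47955758 : 0.15912121
Convolve the two distributions (both contribute in 2-u steps):
  M: 0.4356×0.36132121 = 0.157392
  M+2: 0.4356×0.47955758 + 0.4488×0.36132121 = 0.371056
  M+4: 0.4356×0.15912121 + 0.4488×0.47955758 + 0.1156×0.36132121 = 0.326307
  M+6: 0.4488×0.15912121 + 0.1156×0.47955758 = 0.126850
  M+8: 0.1156×0.15912121 = 0.018394
Scale to base peak (0.371056) = 100: 42.4 : 100.0 : 87.9 : 34.2 : 5.0

42.4 : 100.0 : 87.9 : 34.2 : 5.0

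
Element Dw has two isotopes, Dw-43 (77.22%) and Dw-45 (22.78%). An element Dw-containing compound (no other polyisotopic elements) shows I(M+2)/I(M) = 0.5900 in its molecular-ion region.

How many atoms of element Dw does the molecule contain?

With n Dw atoms, P(M+2)/P(M) = C(n,1)·p^(n−1)q / p^n = n·q/p = n · 0.2278/0.7722.
n = 0.5900 × 0.7722/0.2278 = 2.00 ≈ 2

2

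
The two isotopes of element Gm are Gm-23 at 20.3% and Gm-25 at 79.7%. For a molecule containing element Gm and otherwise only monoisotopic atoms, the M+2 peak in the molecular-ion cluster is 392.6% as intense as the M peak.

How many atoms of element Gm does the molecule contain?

The M+2/M ratio from n Gm atoms is n · q/p = n · 0.797/0.203.
n = 3.926 × 0.203/0.797 = 1.00 ≈ 1

1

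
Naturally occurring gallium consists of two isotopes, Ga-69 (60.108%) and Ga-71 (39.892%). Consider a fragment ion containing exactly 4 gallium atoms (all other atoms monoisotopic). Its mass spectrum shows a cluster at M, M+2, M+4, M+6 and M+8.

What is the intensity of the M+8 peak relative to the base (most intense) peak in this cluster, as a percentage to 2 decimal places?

7.31%

Binomial terms of (0.60108 + 0.39892)^4: M 0.1305, M+2 0.3465, M+4 0.3450, M+6 0.1526, M+8 0.0253 → M+2 is the base peak.
P(M+2) = C(4,1) × 0.60108^3 × 0.39892^1 = 4 × 0.2171685 × 0.39892 = 0.346531 (base)
P(M+8) = C(4,4) × 0.60108^0 × 0.39892^4 = 1 × 1.0000 × 0.02532464 = 0.025325
Relative intensity = 0.025325 / 0.346531 × 100 = 7.31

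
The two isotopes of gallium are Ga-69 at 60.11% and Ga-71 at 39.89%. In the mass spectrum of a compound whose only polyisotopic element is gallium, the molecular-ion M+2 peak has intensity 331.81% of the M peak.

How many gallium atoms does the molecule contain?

With n Ga atoms, P(M+2)/P(M) = C(n,1)·p^(n−1)q / p^n = n·q/p = n · 0.3989/0.6011.
n = 3.3181 × 0.6011/0.3989 = 5.00 ≈ 5

5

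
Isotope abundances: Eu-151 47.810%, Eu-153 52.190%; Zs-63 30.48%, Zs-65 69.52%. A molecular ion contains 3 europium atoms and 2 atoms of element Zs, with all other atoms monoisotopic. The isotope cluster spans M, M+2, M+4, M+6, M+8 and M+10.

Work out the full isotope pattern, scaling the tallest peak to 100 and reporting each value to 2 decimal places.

2.89 : 22.62 : 68.45 : 100.00 : 70.81 : 19.53

Europium pattern (n=3): 0.10928391 : 0.3578871 : 0.39067407 : 0.14215492
Element Zs pattern (n=2): 0.09290304 : 0.42379392 : 0.48330304
Convolve the two distributions (both contribute in 2-u steps):
  M: 0.10928391×0.09290304 = 0.010153
  M+2: 0.10928391×0.42379392 + 0.3578871×0.09290304 = 0.079563
  M+4: 0.10928391×0.48330304 + 0.3578871×0.42379392 + 0.39067407×0.09290304 = 0.240782
  M+6: 0.3578871×0.48330304 + 0.39067407×0.42379392 + 0.14215492×0.09290304 = 0.351740
  M+8: 0.39067407×0.48330304 + 0.14215492×0.42379392 = 0.249058
  M+10: 0.14215492×0.48330304 = 0.068704
Scale to base peak (0.351740) = 100: 2.89 : 22.62 : 68.45 : 100.00 : 70.81 : 19.53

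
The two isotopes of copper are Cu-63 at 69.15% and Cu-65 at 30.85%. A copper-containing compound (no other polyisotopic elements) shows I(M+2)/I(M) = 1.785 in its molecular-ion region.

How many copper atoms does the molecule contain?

With n Cu atoms, P(M+2)/P(M) = C(n,1)·p^(n−1)q / p^n = n·q/p = n · 0.3085/0.6915.
n = 1.785 × 0.6915/0.3085 = 4.00 ≈ 4

4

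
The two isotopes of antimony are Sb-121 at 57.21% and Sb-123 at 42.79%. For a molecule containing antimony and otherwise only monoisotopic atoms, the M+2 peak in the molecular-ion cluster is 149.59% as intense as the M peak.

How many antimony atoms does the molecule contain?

2

For n independent Sb atoms, I(M+2)/I(M) = n · (abundance Sb-123) / (abundance Sb-121) = n · 0.4279/0.5721.
n = 1.4959 × 0.5721/0.4279 = 2.00 ≈ 2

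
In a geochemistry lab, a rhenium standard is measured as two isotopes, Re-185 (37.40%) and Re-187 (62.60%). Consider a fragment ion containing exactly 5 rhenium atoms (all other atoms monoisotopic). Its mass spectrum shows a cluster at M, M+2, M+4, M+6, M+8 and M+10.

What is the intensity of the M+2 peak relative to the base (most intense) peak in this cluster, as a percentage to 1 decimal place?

Term probabilities: M 0.0073, M+2 0.0612, M+4 0.2050, M+6 0.3431, M+8 0.2872, M+10 0.0961. Base peak = M+6.
P(M+6) = C(5,3) × 0.3740^2 × 0.6260^3 = 10 × 0.139876 × 0.24531438 = 0.343136 (base)
P(M+2) = C(5,1) × 0.3740^4 × 0.6260^1 = 5 × 0.0195653 × 0.6260 = 0.061239
Relative intensity = 0.061239 / 0.343136 × 100 = 17.8

17.8%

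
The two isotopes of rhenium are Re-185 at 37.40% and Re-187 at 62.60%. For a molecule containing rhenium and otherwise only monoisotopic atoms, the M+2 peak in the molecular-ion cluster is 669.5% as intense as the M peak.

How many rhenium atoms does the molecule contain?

For n independent Re atoms, I(M+2)/I(M) = n · (abundance Re-187) / (abundance Re-185) = n · 0.6260/0.3740.
n = 6.695 × 0.3740/0.6260 = 4.00 ≈ 4

4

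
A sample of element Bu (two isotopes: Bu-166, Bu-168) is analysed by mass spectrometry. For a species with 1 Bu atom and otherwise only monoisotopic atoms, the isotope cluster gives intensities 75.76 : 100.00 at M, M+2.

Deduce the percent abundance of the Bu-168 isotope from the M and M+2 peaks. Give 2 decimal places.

56.90%

If p is the fraction of Bu that is Bu-166, then I(M+2)/I(M) = [C(1,1)·p^0·(1−p)] / p^1 = 1·(1−p)/p = 100.00/75.76 = 1.3200
(1−p)/p = 1.3200/1 = 1.3200  ⇒  p = 1/(1 + 1.3200) = 0.4310
Bu-166: 43.10%, Bu-168: 56.90%.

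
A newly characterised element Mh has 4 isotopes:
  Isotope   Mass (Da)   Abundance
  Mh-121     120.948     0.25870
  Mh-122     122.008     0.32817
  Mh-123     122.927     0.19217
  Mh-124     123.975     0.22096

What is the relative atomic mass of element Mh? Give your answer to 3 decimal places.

Weight each isotope mass by its fractional abundance: 0.25870 × 120.948 + 0.32817 × 122.008 + 0.19217 × 122.927 + 0.22096 × 123.975
= 31.2892 + 40.0394 + 23.6229 + 27.3935 = 122.3450 Da

122.345 Da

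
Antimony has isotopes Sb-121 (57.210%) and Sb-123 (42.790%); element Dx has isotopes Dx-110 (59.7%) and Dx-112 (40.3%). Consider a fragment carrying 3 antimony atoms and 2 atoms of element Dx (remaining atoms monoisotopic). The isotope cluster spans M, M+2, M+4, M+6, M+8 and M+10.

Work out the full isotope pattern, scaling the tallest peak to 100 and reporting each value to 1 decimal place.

19.4 : 69.6 : 100.0 : 71.8 : 25.8 : 3.7

Antimony pattern (n=3): 0.18724742 : 0.42015297 : 0.3142518 : 0.07834781
Element Dx pattern (n=2): 0.356409 : 0.481182 : 0.162409
Convolve the two distributions (both contribute in 2-u steps):
  M: 0.18724742×0.356409 = 0.066737
  M+2: 0.18724742×0.481182 + 0.42015297×0.356409 = 0.239846
  M+4: 0.18724742×0.162409 + 0.42015297×0.481182 + 0.3142518×0.356409 = 0.344583
  M+6: 0.42015297×0.162409 + 0.3142518×0.481182 + 0.07834781×0.356409 = 0.247373
  M+8: 0.3142518×0.162409 + 0.07834781×0.481182 = 0.088737
  M+10: 0.07834781×0.162409 = 0.012724
Scale to base peak (0.344583) = 100: 19.4 : 69.6 : 100.0 : 71.8 : 25.8 : 3.7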